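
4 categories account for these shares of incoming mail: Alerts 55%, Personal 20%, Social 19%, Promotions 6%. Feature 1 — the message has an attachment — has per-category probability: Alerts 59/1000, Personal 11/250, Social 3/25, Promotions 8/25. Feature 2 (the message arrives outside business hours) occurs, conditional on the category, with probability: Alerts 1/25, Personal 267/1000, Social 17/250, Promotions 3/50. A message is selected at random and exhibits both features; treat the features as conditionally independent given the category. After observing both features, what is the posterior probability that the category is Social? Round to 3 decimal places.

0.244

By Bayes' rule, posterior ∝ prior × likelihood:
  Alerts: 0.55 × 0.059 × 0.04 = 0.001298
  Personal: 0.2 × 0.044 × 0.267 = 0.0023496
  Social: 0.19 × 0.12 × 0.068 = 0.0015504
  Promotions: 0.06 × 0.32 × 0.06 = 0.001152
Total = 0.00635.
P(Social | evidence) = 0.0015504 / 0.00635 ≈ 0.244.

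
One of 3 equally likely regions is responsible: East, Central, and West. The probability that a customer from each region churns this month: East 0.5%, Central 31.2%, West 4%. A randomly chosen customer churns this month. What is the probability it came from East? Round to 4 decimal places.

0.0140

With a uniform prior (1/3 each), posterior ∝ likelihood:
  East: 0.005
  Central: 0.312
  West: 0.04
Total = 0.357.
P(East | evidence) = 0.005 / 0.357 ≈ 0.0140.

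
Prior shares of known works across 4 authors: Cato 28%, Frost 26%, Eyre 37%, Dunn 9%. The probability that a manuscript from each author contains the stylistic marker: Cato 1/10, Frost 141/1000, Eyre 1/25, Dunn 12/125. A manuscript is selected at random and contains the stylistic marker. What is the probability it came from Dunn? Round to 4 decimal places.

0.0981

Unnormalized posteriors (prior × likelihood):
  Cato: 0.28 × 0.1 = 0.028
  Frost: 0.26 × 0.141 = 0.03666
  Eyre: 0.37 × 0.04 = 0.0148
  Dunn: 0.09 × 0.096 = 0.00864
Total = 0.0881.
P(Dunn | evidence) = 0.00864 / 0.0881 ≈ 0.0981.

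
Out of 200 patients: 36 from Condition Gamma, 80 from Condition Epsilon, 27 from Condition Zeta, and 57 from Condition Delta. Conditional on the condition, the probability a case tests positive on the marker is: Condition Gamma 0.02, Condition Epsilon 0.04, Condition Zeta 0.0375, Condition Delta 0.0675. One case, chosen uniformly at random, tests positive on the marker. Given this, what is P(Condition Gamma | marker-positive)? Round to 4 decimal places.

0.0820

Prior × likelihood for each hypothesis:
  Condition Gamma: 0.18 × 0.02 = 0.0036
  Condition Epsilon: 0.4 × 0.04 = 0.016
  Condition Zeta: 0.135 × 0.0375 = 0.0050625
  Condition Delta: 0.285 × 0.0675 = 0.0192375
Total = 0.0439.
P(Condition Gamma | evidence) = 0.0036 / 0.0439 ≈ 0.0820.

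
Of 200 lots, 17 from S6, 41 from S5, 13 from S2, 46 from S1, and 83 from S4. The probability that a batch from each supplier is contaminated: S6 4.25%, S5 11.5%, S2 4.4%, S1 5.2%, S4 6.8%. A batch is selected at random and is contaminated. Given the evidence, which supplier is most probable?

Unnormalized posteriors (prior × likelihood):
  S6: 0.085 × 0.0425 = 0.0036125
  S5: 0.205 × 0.115 = 0.023575
  S2: 0.065 × 0.044 = 0.00286
  S1: 0.23 × 0.052 = 0.01196
  S4: 0.415 × 0.068 = 0.02822
Total = 0.0702275.
Largest term belongs to S4, so S4 is most probable.

S4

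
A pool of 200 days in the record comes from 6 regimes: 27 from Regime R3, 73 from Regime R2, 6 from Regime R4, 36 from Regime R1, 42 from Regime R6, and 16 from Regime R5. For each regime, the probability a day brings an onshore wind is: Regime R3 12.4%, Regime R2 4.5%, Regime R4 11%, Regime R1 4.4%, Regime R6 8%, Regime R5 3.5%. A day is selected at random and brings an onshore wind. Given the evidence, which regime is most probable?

Regime R6

Compute prior × likelihood for every hypothesis:
  Regime R3: 0.135 × 0.124 = 0.01674
  Regime R2: 0.365 × 0.045 = 0.016425
  Regime R4: 0.03 × 0.11 = 0.0033
  Regime R1: 0.18 × 0.044 = 0.00792
  Regime R6: 0.21 × 0.08 = 0.0168
  Regime R5: 0.08 × 0.035 = 0.0028
Total = 0.063985.
Largest term belongs to Regime R6, so Regime R6 is most probable.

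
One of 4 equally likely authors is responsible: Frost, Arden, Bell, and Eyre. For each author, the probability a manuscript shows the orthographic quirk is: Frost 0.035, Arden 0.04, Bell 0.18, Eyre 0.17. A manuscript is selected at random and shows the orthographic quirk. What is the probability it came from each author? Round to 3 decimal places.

Frost 0.082, Arden 0.094, Bell 0.424, Eyre 0.400

Since the prior is uniform, the posterior is proportional to the likelihood:
  Frost: 0.035
  Arden: 0.04
  Bell: 0.18
  Eyre: 0.17
Sum = 0.425.
P(Frost | quirk) = 0.035/0.425 ≈ 0.082
P(Arden | quirk) = 0.04/0.425 ≈ 0.094
P(Bell | quirk) = 0.18/0.425 ≈ 0.424
P(Eyre | quirk) = 0.17/0.425 ≈ 0.400
(Check: 0.082+0.094+0.424+0.400 = 1.000.)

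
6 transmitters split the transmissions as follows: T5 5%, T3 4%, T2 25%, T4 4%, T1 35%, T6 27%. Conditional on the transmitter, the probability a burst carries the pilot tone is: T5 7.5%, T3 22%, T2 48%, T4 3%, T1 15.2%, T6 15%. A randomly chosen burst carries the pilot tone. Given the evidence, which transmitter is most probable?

T2

By Bayes' rule, posterior ∝ prior × likelihood:
  T5: 0.05 × 0.075 = 0.00375
  T3: 0.04 × 0.22 = 0.0088
  T2: 0.25 × 0.48 = 0.12
  T4: 0.04 × 0.03 = 0.0012
  T1: 0.35 × 0.152 = 0.0532
  T6: 0.27 × 0.15 = 0.0405
Total = 0.22745.
Largest term belongs to T2, so T2 is most probable.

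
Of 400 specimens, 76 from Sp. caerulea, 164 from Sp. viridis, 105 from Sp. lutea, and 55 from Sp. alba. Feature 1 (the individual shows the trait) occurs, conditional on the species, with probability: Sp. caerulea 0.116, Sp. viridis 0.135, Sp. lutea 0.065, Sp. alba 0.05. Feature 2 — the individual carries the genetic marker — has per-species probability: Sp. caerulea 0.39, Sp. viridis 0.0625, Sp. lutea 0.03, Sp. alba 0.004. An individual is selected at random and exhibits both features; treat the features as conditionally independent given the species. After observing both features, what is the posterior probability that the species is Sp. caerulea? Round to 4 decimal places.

0.6825

By Bayes' rule, posterior ∝ prior × likelihood:
  Sp. caerulea: 0.19 × 0.116 × 0.39 = 0.0085956
  Sp. viridis: 0.41 × 0.135 × 0.0625 = 0.003459375
  Sp. lutea: 0.2625 × 0.065 × 0.03 = 0.000511875
  Sp. alba: 0.1375 × 0.05 × 0.004 = 0.0000275
Total = 0.01259435.
P(Sp. caerulea | evidence) = 0.0085956 / 0.01259435 ≈ 0.6825.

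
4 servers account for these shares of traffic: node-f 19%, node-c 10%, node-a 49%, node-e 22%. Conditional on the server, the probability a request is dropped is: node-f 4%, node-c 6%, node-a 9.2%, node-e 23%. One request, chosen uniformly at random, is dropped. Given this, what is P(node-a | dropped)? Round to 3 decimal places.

Unnormalized posteriors (prior × likelihood):
  node-f: 0.19 × 0.04 = 0.0076
  node-c: 0.1 × 0.06 = 0.006
  node-a: 0.49 × 0.092 = 0.04508
  node-e: 0.22 × 0.23 = 0.0506
Total = 0.10928.
P(node-a | evidence) = 0.04508 / 0.10928 ≈ 0.413.

0.413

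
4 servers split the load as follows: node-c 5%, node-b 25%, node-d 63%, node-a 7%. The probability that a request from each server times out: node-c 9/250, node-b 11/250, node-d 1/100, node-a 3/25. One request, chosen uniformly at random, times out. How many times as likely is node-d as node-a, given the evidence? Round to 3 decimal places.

0.750

By Bayes' rule, posterior ∝ prior × likelihood:
  node-c: 0.05 × 0.036 = 0.0018
  node-b: 0.25 × 0.044 = 0.011
  node-d: 0.63 × 0.01 = 0.0063
  node-a: 0.07 × 0.12 = 0.0084
Sum = 0.0275.
The ratio is 0.0063 / 0.0084 (the normalizer cancels) = 0.750.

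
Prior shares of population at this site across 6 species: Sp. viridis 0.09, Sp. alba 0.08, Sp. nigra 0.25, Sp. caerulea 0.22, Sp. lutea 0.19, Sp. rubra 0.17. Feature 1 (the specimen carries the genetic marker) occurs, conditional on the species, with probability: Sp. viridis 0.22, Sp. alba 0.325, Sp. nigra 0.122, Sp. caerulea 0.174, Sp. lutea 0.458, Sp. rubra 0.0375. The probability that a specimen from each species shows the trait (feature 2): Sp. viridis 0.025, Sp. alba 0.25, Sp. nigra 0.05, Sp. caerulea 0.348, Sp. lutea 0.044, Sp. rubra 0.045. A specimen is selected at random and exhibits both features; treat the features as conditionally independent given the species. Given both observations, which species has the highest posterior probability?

Compute prior × likelihood for every hypothesis:
  Sp. viridis: 0.09 × 0.22 × 0.025 = 0.000495
  Sp. alba: 0.08 × 0.325 × 0.25 = 0.0065
  Sp. nigra: 0.25 × 0.122 × 0.05 = 0.001525
  Sp. caerulea: 0.22 × 0.174 × 0.348 = 0.01332144
  Sp. lutea: 0.19 × 0.458 × 0.044 = 0.00382888
  Sp. rubra: 0.17 × 0.0375 × 0.045 = 0.000286875
Normalizing constant = 0.025957195.
Largest term belongs to Sp. caerulea, so Sp. caerulea is most probable.

Sp. caerulea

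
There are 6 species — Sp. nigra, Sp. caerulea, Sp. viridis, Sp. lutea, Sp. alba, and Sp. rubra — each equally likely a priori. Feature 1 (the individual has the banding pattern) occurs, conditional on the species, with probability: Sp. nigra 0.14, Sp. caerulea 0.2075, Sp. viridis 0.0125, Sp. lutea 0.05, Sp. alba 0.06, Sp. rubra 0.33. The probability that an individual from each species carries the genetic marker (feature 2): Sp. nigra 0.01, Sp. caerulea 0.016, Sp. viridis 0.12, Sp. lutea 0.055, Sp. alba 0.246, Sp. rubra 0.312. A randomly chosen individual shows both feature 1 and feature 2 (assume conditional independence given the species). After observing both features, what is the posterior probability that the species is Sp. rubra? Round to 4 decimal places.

0.8127

Since the prior is uniform, the posterior is proportional to the likelihood:
  Sp. nigra: 0.14 × 0.01 = 0.0014
  Sp. caerulea: 0.2075 × 0.016 = 0.00332
  Sp. viridis: 0.0125 × 0.12 = 0.0015
  Sp. lutea: 0.05 × 0.055 = 0.00275
  Sp. alba: 0.06 × 0.246 = 0.01476
  Sp. rubra: 0.33 × 0.312 = 0.10296
Total = 0.12669.
P(Sp. rubra | evidence) = 0.10296 / 0.12669 ≈ 0.8127.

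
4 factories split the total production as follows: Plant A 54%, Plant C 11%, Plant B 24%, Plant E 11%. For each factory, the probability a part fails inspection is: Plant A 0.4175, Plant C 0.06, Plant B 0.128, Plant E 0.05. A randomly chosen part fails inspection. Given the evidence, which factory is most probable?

Plant A

Unnormalized posteriors (prior × likelihood):
  Plant A: 0.54 × 0.4175 = 0.22545
  Plant C: 0.11 × 0.06 = 0.0066
  Plant B: 0.24 × 0.128 = 0.03072
  Plant E: 0.11 × 0.05 = 0.0055
Total = 0.26827.
Largest term belongs to Plant A, so Plant A is most probable.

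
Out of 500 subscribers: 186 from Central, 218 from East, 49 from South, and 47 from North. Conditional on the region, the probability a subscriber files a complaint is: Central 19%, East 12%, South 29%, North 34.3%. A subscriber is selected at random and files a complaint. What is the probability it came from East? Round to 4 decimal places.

0.2849

Compute prior × likelihood for every hypothesis:
  Central: 0.372 × 0.19 = 0.07068
  East: 0.436 × 0.12 = 0.05232
  South: 0.098 × 0.29 = 0.02842
  North: 0.094 × 0.343 = 0.032242
Normalizing constant = 0.183662.
P(East | evidence) = 0.05232 / 0.183662 ≈ 0.2849.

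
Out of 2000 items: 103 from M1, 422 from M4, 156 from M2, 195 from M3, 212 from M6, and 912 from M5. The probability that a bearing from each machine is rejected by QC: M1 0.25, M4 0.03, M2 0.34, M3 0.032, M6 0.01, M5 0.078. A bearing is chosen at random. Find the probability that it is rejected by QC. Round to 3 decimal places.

Prior × likelihood for each hypothesis:
  M1: 0.0515 × 0.25 = 0.012875
  M4: 0.211 × 0.03 = 0.00633
  M2: 0.078 × 0.34 = 0.02652
  M3: 0.0975 × 0.032 = 0.00312
  M6: 0.106 × 0.01 = 0.00106
  M5: 0.456 × 0.078 = 0.035568
P(rejected) = 0.012875 + 0.00633 + 0.02652 + 0.00312 + 0.00106 + 0.035568 = 0.085473 → 0.085.

0.085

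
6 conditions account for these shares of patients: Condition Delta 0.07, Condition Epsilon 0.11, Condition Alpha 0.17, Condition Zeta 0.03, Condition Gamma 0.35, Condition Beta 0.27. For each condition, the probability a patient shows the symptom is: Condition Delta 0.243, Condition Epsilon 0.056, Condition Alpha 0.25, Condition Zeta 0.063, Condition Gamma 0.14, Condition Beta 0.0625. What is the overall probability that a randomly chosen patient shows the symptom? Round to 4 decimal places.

0.1334

Compute prior × likelihood for every hypothesis:
  Condition Delta: 0.07 × 0.243 = 0.01701
  Condition Epsilon: 0.11 × 0.056 = 0.00616
  Condition Alpha: 0.17 × 0.25 = 0.0425
  Condition Zeta: 0.03 × 0.063 = 0.00189
  Condition Gamma: 0.35 × 0.14 = 0.049
  Condition Beta: 0.27 × 0.0625 = 0.016875
P(symptomatic) = 0.01701 + 0.00616 + 0.0425 + 0.00189 + 0.049 + 0.016875 = 0.133435 → 0.1334.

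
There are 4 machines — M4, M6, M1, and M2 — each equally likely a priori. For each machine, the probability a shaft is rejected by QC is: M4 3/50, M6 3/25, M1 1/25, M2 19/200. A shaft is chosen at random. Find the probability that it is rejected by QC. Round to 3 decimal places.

0.079

Since the prior is uniform, the posterior is proportional to the likelihood:
  M4: 0.06
  M6: 0.12
  M1: 0.04
  M2: 0.095
P(rejected) = (1/4) × (0.06 + 0.12 + 0.04 + 0.095) = 0.315/4 ≈ 0.079.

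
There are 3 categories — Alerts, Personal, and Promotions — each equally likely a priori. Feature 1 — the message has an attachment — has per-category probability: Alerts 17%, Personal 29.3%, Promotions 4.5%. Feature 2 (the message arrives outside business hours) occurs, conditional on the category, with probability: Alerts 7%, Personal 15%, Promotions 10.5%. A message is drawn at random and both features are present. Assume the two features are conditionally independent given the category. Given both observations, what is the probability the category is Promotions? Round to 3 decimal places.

0.078

Since the prior is uniform, the posterior is proportional to the likelihood:
  Alerts: 0.17 × 0.07 = 0.0119
  Personal: 0.293 × 0.15 = 0.04395
  Promotions: 0.045 × 0.105 = 0.004725
Sum = 0.060575.
P(Promotions | evidence) = 0.004725 / 0.060575 ≈ 0.078.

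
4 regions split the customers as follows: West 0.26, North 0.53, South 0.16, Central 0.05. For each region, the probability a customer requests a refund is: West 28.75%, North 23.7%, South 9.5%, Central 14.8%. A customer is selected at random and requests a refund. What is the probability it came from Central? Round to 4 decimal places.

0.0332

Unnormalized posteriors (prior × likelihood):
  West: 0.26 × 0.2875 = 0.07475
  North: 0.53 × 0.237 = 0.12561
  South: 0.16 × 0.095 = 0.0152
  Central: 0.05 × 0.148 = 0.0074
Normalizing constant = 0.22296.
P(Central | evidence) = 0.0074 / 0.22296 ≈ 0.0332.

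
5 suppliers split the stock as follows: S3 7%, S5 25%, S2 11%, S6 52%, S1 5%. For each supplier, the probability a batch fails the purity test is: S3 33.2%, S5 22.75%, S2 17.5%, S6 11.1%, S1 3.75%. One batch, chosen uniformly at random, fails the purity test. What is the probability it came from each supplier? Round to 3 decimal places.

S3 0.146, S5 0.358, S2 0.121, S6 0.363, S1 0.012

By Bayes' rule, posterior ∝ prior × likelihood:
  S3: 0.07 × 0.332 = 0.02324
  S5: 0.25 × 0.2275 = 0.056875
  S2: 0.11 × 0.175 = 0.01925
  S6: 0.52 × 0.111 = 0.05772
  S1: 0.05 × 0.0375 = 0.001875
Sum = 0.15896.
P(S3 | off-spec) = 0.02324/0.15896 ≈ 0.146
P(S5 | off-spec) = 0.056875/0.15896 ≈ 0.358
P(S2 | off-spec) = 0.01925/0.15896 ≈ 0.121
P(S6 | off-spec) = 0.05772/0.15896 ≈ 0.363
P(S1 | off-spec) = 0.001875/0.15896 ≈ 0.012
(Check: 0.146+0.358+0.121+0.363+0.012 = 1.000.)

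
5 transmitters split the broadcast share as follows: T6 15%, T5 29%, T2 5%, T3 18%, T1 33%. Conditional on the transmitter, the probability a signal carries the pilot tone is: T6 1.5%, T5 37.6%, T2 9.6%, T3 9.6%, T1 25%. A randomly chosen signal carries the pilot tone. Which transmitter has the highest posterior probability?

T5

Compute prior × likelihood for every hypothesis:
  T6: 0.15 × 0.015 = 0.00225
  T5: 0.29 × 0.376 = 0.10904
  T2: 0.05 × 0.096 = 0.0048
  T3: 0.18 × 0.096 = 0.01728
  T1: 0.33 × 0.25 = 0.0825
Sum = 0.21587.
Largest term belongs to T5, so T5 is most probable.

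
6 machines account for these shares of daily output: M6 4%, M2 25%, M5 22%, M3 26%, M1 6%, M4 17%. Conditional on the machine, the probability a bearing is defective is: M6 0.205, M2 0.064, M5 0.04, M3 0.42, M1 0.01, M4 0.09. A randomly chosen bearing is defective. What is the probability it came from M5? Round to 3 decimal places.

Prior × likelihood for each hypothesis:
  M6: 0.04 × 0.205 = 0.0082
  M2: 0.25 × 0.064 = 0.016
  M5: 0.22 × 0.04 = 0.0088
  M3: 0.26 × 0.42 = 0.1092
  M1: 0.06 × 0.01 = 0.0006
  M4: 0.17 × 0.09 = 0.0153
Total = 0.1581.
P(M5 | evidence) = 0.0088 / 0.1581 ≈ 0.056.

0.056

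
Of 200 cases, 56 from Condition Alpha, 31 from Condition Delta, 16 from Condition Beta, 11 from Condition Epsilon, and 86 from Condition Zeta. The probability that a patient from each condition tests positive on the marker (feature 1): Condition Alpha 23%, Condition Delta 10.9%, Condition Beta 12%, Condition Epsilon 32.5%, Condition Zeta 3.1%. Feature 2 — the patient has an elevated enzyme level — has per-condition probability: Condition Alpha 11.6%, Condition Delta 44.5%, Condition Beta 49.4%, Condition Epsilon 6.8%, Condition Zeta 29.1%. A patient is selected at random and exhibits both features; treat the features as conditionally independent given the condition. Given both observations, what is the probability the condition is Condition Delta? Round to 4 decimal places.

0.3028

Compute prior × likelihood for every hypothesis:
  Condition Alpha: 0.28 × 0.23 × 0.116 = 0.0074704
  Condition Delta: 0.155 × 0.109 × 0.445 = 0.007518275
  Condition Beta: 0.08 × 0.12 × 0.494 = 0.0047424
  Condition Epsilon: 0.055 × 0.325 × 0.068 = 0.0012155
  Condition Zeta: 0.43 × 0.031 × 0.291 = 0.00387903
Sum = 0.024825605.
P(Condition Delta | evidence) = 0.007518275 / 0.024825605 ≈ 0.3028.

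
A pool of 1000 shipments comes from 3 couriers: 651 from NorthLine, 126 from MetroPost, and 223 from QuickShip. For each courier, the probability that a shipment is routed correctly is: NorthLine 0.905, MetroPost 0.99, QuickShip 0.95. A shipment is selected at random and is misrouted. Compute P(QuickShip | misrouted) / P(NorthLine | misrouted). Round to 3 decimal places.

Taking complements, P(misrouted | each) = NorthLine 0.095, MetroPost 0.01, QuickShip 0.05.
Compute prior × likelihood for every hypothesis:
  NorthLine: 0.651 × 0.095 = 0.061845
  MetroPost: 0.126 × 0.01 = 0.00126
  QuickShip: 0.223 × 0.05 = 0.01115
Normalizing constant = 0.074255.
The ratio is 0.01115 / 0.061845 (the normalizer cancels) = 0.180.

0.180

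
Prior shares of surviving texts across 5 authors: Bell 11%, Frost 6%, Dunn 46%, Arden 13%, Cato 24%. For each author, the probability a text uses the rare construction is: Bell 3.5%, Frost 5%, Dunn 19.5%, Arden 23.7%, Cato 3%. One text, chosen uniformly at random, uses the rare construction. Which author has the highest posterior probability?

Compute prior × likelihood for every hypothesis:
  Bell: 0.11 × 0.035 = 0.00385
  Frost: 0.06 × 0.05 = 0.003
  Dunn: 0.46 × 0.195 = 0.0897
  Arden: 0.13 × 0.237 = 0.03081
  Cato: 0.24 × 0.03 = 0.0072
Normalizing constant = 0.13456.
Largest term belongs to Dunn, so Dunn is most probable.

Dunn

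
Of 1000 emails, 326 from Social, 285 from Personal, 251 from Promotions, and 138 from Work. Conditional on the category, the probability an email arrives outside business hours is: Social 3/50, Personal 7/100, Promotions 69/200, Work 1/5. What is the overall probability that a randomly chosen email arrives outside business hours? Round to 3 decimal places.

0.154

Compute prior × likelihood for every hypothesis:
  Social: 0.326 × 0.06 = 0.01956
  Personal: 0.285 × 0.07 = 0.01995
  Promotions: 0.251 × 0.345 = 0.086595
  Work: 0.138 × 0.2 = 0.0276
P(off-hours) = 0.01956 + 0.01995 + 0.086595 + 0.0276 = 0.153705 → 0.154.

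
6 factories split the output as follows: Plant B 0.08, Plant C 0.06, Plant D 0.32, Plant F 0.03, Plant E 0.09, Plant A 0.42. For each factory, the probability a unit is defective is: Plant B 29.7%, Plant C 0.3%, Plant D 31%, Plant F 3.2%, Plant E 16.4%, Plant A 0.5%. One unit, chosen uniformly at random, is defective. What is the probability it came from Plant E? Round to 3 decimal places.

0.105

Prior × likelihood for each hypothesis:
  Plant B: 0.08 × 0.297 = 0.02376
  Plant C: 0.06 × 0.003 = 0.00018
  Plant D: 0.32 × 0.31 = 0.0992
  Plant F: 0.03 × 0.032 = 0.00096
  Plant E: 0.09 × 0.164 = 0.01476
  Plant A: 0.42 × 0.005 = 0.0021
Sum = 0.14096.
P(Plant E | evidence) = 0.01476 / 0.14096 ≈ 0.105.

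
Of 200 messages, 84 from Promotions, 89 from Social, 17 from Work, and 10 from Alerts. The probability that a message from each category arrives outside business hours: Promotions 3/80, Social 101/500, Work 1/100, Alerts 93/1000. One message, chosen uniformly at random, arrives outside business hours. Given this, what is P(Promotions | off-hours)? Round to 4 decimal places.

By Bayes' rule, posterior ∝ prior × likelihood:
  Promotions: 0.42 × 0.0375 = 0.01575
  Social: 0.445 × 0.202 = 0.08989
  Work: 0.085 × 0.01 = 0.00085
  Alerts: 0.05 × 0.093 = 0.00465
Sum = 0.11114.
P(Promotions | evidence) = 0.01575 / 0.11114 ≈ 0.1417.

0.1417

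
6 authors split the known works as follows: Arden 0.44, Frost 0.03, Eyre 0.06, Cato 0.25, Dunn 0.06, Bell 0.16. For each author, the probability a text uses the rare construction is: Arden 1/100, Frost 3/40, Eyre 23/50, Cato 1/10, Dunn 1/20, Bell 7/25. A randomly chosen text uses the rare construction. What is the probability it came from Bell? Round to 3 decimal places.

0.418

Compute prior × likelihood for every hypothesis:
  Arden: 0.44 × 0.01 = 0.0044
  Frost: 0.03 × 0.075 = 0.00225
  Eyre: 0.06 × 0.46 = 0.0276
  Cato: 0.25 × 0.1 = 0.025
  Dunn: 0.06 × 0.05 = 0.003
  Bell: 0.16 × 0.28 = 0.0448
Sum = 0.10705.
P(Bell | evidence) = 0.0448 / 0.10705 ≈ 0.418.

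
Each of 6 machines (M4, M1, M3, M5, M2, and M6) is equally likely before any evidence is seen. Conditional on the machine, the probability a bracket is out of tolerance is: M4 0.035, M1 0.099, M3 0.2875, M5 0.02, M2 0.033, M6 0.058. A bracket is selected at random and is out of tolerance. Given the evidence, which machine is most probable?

M3

With a uniform prior (1/6 each), posterior ∝ likelihood:
  M4: 0.035
  M1: 0.099
  M3: 0.2875
  M5: 0.02
  M2: 0.033
  M6: 0.058
Normalizing constant = 0.5325.
Largest term belongs to M3, so M3 is most probable.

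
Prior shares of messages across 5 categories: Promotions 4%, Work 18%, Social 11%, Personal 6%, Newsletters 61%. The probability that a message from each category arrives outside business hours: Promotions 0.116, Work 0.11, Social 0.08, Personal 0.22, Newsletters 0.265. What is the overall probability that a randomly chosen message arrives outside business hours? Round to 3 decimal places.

By Bayes' rule, posterior ∝ prior × likelihood:
  Promotions: 0.04 × 0.116 = 0.00464
  Work: 0.18 × 0.11 = 0.0198
  Social: 0.11 × 0.08 = 0.0088
  Personal: 0.06 × 0.22 = 0.0132
  Newsletters: 0.61 × 0.265 = 0.16165
P(off-hours) = 0.00464 + 0.0198 + 0.0088 + 0.0132 + 0.16165 = 0.20809 → 0.208.

0.208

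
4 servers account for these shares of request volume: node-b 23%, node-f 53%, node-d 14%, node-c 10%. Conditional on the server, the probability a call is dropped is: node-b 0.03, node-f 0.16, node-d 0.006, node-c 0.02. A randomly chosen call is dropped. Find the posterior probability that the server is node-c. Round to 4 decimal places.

Unnormalized posteriors (prior × likelihood):
  node-b: 0.23 × 0.03 = 0.0069
  node-f: 0.53 × 0.16 = 0.0848
  node-d: 0.14 × 0.006 = 0.00084
  node-c: 0.1 × 0.02 = 0.002
Total = 0.09454.
P(node-c | evidence) = 0.002 / 0.09454 ≈ 0.0212.

0.0212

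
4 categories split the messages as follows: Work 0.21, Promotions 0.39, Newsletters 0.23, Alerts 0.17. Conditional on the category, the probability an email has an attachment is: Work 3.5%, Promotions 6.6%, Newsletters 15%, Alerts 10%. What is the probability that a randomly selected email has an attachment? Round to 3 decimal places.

0.085

Unnormalized posteriors (prior × likelihood):
  Work: 0.21 × 0.035 = 0.00735
  Promotions: 0.39 × 0.066 = 0.02574
  Newsletters: 0.23 × 0.15 = 0.0345
  Alerts: 0.17 × 0.1 = 0.017
P(attachment) = 0.00735 + 0.02574 + 0.0345 + 0.017 = 0.08459 → 0.085.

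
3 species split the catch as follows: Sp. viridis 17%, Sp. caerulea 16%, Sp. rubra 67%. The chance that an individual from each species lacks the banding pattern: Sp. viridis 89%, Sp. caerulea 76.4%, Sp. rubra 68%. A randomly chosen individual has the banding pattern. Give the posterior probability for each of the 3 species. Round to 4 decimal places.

Taking complements, P(banded | each) = Sp. viridis 0.11, Sp. caerulea 0.236, Sp. rubra 0.32.
Compute prior × likelihood for every hypothesis:
  Sp. viridis: 0.17 × 0.11 = 0.0187
  Sp. caerulea: 0.16 × 0.236 = 0.03776
  Sp. rubra: 0.67 × 0.32 = 0.2144
Sum = 0.27086.
P(Sp. viridis | banded) = 0.0187/0.27086 ≈ 0.0690
P(Sp. caerulea | banded) = 0.03776/0.27086 ≈ 0.1394
P(Sp. rubra | banded) = 0.2144/0.27086 ≈ 0.7916

Sp. viridis 0.0690, Sp. caerulea 0.1394, Sp. rubra 0.7916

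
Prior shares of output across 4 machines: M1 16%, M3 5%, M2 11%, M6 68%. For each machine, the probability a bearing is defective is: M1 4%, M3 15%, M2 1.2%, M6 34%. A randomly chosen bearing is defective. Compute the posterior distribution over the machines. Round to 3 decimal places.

M1 0.026, M3 0.030, M2 0.005, M6 0.938

Compute prior × likelihood for every hypothesis:
  M1: 0.16 × 0.04 = 0.0064
  M3: 0.05 × 0.15 = 0.0075
  M2: 0.11 × 0.012 = 0.00132
  M6: 0.68 × 0.34 = 0.2312
Sum = 0.24642.
P(M1 | defective) = 0.0064/0.24642 ≈ 0.026
P(M3 | defective) = 0.0075/0.24642 ≈ 0.030
P(M2 | defective) = 0.00132/0.24642 ≈ 0.005
P(M6 | defective) = 0.2312/0.24642 ≈ 0.938
(Check: 0.026+0.030+0.005+0.938 = 0.999.)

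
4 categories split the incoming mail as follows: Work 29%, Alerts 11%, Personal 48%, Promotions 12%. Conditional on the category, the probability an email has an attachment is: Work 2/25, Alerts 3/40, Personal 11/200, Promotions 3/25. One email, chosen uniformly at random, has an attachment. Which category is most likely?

Personal

Prior × likelihood for each hypothesis:
  Work: 0.29 × 0.08 = 0.0232
  Alerts: 0.11 × 0.075 = 0.00825
  Personal: 0.48 × 0.055 = 0.0264
  Promotions: 0.12 × 0.12 = 0.0144
Total = 0.07225.
Largest term belongs to Personal, so Personal is most probable.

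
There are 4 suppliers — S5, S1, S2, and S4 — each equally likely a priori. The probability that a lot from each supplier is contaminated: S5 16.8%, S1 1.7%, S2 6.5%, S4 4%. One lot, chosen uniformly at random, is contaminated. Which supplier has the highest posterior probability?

S5

With a uniform prior (1/4 each), posterior ∝ likelihood:
  S5: 0.168
  S1: 0.017
  S2: 0.065
  S4: 0.04
Normalizing constant = 0.29.
Largest term belongs to S5, so S5 is most probable.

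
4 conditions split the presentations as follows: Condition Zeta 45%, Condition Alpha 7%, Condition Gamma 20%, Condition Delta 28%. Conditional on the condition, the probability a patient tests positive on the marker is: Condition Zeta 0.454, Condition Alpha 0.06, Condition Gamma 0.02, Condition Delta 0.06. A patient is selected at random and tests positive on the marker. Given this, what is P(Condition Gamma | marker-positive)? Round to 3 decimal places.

0.017

By Bayes' rule, posterior ∝ prior × likelihood:
  Condition Zeta: 0.45 × 0.454 = 0.2043
  Condition Alpha: 0.07 × 0.06 = 0.0042
  Condition Gamma: 0.2 × 0.02 = 0.004
  Condition Delta: 0.28 × 0.06 = 0.0168
Normalizing constant = 0.2293.
P(Condition Gamma | evidence) = 0.004 / 0.2293 ≈ 0.017.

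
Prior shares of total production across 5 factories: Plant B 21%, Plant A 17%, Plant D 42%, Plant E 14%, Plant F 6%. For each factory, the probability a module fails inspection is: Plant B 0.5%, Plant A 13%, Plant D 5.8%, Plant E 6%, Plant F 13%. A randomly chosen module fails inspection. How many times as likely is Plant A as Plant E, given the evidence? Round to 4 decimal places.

Prior × likelihood for each hypothesis:
  Plant B: 0.21 × 0.005 = 0.00105
  Plant A: 0.17 × 0.13 = 0.0221
  Plant D: 0.42 × 0.058 = 0.02436
  Plant E: 0.14 × 0.06 = 0.0084
  Plant F: 0.06 × 0.13 = 0.0078
Sum = 0.06371.
The ratio is 0.0221 / 0.0084 (the normalizer cancels) = 2.6310.

2.6310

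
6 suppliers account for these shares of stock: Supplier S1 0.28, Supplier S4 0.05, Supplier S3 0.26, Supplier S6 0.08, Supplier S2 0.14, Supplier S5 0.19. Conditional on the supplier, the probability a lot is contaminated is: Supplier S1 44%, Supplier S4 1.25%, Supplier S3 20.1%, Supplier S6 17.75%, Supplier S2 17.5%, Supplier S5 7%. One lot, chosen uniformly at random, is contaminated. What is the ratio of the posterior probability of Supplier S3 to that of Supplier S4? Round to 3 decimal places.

83.616

Compute prior × likelihood for every hypothesis:
  Supplier S1: 0.28 × 0.44 = 0.1232
  Supplier S4: 0.05 × 0.0125 = 0.000625
  Supplier S3: 0.26 × 0.201 = 0.05226
  Supplier S6: 0.08 × 0.1775 = 0.0142
  Supplier S2: 0.14 × 0.175 = 0.0245
  Supplier S5: 0.19 × 0.07 = 0.0133
Normalizing constant = 0.228085.
The ratio is 0.05226 / 0.000625 (the normalizer cancels) = 83.616.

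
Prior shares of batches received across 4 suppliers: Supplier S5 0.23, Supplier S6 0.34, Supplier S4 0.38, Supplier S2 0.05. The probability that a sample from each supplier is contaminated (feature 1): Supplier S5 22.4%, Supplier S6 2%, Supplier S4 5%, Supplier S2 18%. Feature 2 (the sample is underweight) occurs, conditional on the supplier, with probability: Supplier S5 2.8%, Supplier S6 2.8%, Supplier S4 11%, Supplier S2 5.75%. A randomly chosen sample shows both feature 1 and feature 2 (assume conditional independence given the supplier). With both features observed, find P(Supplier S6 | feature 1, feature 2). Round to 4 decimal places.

0.0449

Compute prior × likelihood for every hypothesis:
  Supplier S5: 0.23 × 0.224 × 0.028 = 0.00144256
  Supplier S6: 0.34 × 0.02 × 0.028 = 0.0001904
  Supplier S4: 0.38 × 0.05 × 0.11 = 0.00209
  Supplier S2: 0.05 × 0.18 × 0.0575 = 0.0005175
Sum = 0.00424046.
P(Supplier S6 | evidence) = 0.0001904 / 0.00424046 ≈ 0.0449.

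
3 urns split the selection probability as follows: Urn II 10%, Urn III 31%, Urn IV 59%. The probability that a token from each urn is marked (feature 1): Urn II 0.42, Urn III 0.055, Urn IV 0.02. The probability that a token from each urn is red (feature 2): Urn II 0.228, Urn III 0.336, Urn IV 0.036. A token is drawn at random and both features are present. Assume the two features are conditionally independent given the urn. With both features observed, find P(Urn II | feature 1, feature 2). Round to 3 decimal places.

0.609

Compute prior × likelihood for every hypothesis:
  Urn II: 0.1 × 0.42 × 0.228 = 0.009576
  Urn III: 0.31 × 0.055 × 0.336 = 0.0057288
  Urn IV: 0.59 × 0.02 × 0.036 = 0.0004248
Normalizing constant = 0.0157296.
P(Urn II | evidence) = 0.009576 / 0.0157296 ≈ 0.609.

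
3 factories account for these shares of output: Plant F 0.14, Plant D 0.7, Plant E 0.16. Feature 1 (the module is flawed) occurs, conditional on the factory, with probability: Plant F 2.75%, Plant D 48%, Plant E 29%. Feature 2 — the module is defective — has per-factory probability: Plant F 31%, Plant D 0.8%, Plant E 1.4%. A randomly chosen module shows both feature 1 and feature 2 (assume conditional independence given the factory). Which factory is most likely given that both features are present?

By Bayes' rule, posterior ∝ prior × likelihood:
  Plant F: 0.14 × 0.0275 × 0.31 = 0.0011935
  Plant D: 0.7 × 0.48 × 0.008 = 0.002688
  Plant E: 0.16 × 0.29 × 0.014 = 0.0006496
Sum = 0.0045311.
Largest term belongs to Plant D, so Plant D is most probable.

Plant D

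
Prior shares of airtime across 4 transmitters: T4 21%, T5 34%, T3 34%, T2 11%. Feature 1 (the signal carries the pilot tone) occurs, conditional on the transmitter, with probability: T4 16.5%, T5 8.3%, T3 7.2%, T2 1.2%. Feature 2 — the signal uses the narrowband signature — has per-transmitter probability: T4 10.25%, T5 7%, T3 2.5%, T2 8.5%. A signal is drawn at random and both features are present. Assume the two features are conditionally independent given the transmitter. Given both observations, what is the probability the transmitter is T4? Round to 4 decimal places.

Unnormalized posteriors (prior × likelihood):
  T4: 0.21 × 0.165 × 0.1025 = 0.003551625
  T5: 0.34 × 0.083 × 0.07 = 0.0019754
  T3: 0.34 × 0.072 × 0.025 = 0.000612
  T2: 0.11 × 0.012 × 0.085 = 0.0001122
Sum = 0.006251225.
P(T4 | evidence) = 0.003551625 / 0.006251225 ≈ 0.5681.

0.5681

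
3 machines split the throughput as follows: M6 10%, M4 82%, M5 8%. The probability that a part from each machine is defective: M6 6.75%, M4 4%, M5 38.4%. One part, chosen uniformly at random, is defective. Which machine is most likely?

M4

Compute prior × likelihood for every hypothesis:
  M6: 0.1 × 0.0675 = 0.00675
  M4: 0.82 × 0.04 = 0.0328
  M5: 0.08 × 0.384 = 0.03072
Sum = 0.07027.
Largest term belongs to M4, so M4 is most probable.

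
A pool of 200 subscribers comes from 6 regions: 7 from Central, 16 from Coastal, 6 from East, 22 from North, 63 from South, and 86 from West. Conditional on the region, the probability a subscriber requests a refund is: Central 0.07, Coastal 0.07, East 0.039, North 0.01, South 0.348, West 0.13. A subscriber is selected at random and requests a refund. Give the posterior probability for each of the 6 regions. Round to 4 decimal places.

Central 0.0139, Coastal 0.0318, East 0.0067, North 0.0063, South 0.6234, West 0.3179

Unnormalized posteriors (prior × likelihood):
  Central: 0.035 × 0.07 = 0.00245
  Coastal: 0.08 × 0.07 = 0.0056
  East: 0.03 × 0.039 = 0.00117
  North: 0.11 × 0.01 = 0.0011
  South: 0.315 × 0.348 = 0.10962
  West: 0.43 × 0.13 = 0.0559
Sum = 0.17584.
P(Central | refund) = 0.00245/0.17584 ≈ 0.0139
P(Coastal | refund) = 0.0056/0.17584 ≈ 0.0318
P(East | refund) = 0.00117/0.17584 ≈ 0.0067
P(North | refund) = 0.0011/0.17584 ≈ 0.0063
P(South | refund) = 0.10962/0.17584 ≈ 0.6234
P(West | refund) = 0.0559/0.17584 ≈ 0.3179
(Check: 0.0139+0.0318+0.0067+0.0063+0.6234+0.3179 = 1.0000.)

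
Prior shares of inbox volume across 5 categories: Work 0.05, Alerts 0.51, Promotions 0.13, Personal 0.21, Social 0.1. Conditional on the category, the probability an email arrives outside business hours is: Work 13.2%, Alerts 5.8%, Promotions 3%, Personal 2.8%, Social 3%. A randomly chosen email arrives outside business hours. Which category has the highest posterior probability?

Alerts

By Bayes' rule, posterior ∝ prior × likelihood:
  Work: 0.05 × 0.132 = 0.0066
  Alerts: 0.51 × 0.058 = 0.02958
  Promotions: 0.13 × 0.03 = 0.0039
  Personal: 0.21 × 0.028 = 0.00588
  Social: 0.1 × 0.03 = 0.003
Sum = 0.04896.
Largest term belongs to Alerts, so Alerts is most probable.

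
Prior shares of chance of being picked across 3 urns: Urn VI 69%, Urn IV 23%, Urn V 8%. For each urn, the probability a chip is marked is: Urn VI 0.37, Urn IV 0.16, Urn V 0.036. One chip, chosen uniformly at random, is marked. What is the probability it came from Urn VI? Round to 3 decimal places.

Prior × likelihood for each hypothesis:
  Urn VI: 0.69 × 0.37 = 0.2553
  Urn IV: 0.23 × 0.16 = 0.0368
  Urn V: 0.08 × 0.036 = 0.00288
Total = 0.29498.
P(Urn VI | evidence) = 0.2553 / 0.29498 ≈ 0.865.

0.865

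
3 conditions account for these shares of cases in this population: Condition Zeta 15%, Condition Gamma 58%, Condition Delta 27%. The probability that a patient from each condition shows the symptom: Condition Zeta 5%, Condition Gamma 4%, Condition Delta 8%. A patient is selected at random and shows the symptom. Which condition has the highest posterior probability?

Condition Gamma

Prior × likelihood for each hypothesis:
  Condition Zeta: 0.15 × 0.05 = 0.0075
  Condition Gamma: 0.58 × 0.04 = 0.0232
  Condition Delta: 0.27 × 0.08 = 0.0216
Normalizing constant = 0.0523.
Largest term belongs to Condition Gamma, so Condition Gamma is most probable.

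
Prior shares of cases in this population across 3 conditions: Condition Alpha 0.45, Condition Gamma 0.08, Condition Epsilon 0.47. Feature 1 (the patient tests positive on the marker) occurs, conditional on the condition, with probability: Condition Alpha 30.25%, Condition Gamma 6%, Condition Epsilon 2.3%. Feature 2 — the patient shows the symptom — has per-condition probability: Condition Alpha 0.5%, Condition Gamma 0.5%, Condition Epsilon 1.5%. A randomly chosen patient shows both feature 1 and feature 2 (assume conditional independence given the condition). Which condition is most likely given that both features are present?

By Bayes' rule, posterior ∝ prior × likelihood:
  Condition Alpha: 0.45 × 0.3025 × 0.005 = 0.000680625
  Condition Gamma: 0.08 × 0.06 × 0.005 = 0.000024
  Condition Epsilon: 0.47 × 0.023 × 0.015 = 0.00016215
Normalizing constant = 0.000866775.
Largest term belongs to Condition Alpha, so Condition Alpha is most probable.

Condition Alpha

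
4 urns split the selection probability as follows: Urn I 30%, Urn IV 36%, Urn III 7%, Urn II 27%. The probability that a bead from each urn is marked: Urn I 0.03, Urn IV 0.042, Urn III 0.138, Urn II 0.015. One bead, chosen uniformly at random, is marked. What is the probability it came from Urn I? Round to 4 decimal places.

Prior × likelihood for each hypothesis:
  Urn I: 0.3 × 0.03 = 0.009
  Urn IV: 0.36 × 0.042 = 0.01512
  Urn III: 0.07 × 0.138 = 0.00966
  Urn II: 0.27 × 0.015 = 0.00405
Sum = 0.03783.
P(Urn I | evidence) = 0.009 / 0.03783 ≈ 0.2379.

0.2379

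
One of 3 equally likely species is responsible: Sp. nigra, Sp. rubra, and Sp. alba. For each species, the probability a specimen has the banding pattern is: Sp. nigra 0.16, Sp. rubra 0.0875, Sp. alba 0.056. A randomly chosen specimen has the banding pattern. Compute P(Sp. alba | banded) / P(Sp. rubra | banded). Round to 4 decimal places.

0.6400

Since the prior is uniform, the posterior is proportional to the likelihood:
  Sp. nigra: 0.16
  Sp. rubra: 0.0875
  Sp. alba: 0.056
Total = 0.3035.
The ratio is 0.056 / 0.0875 (the normalizer cancels) = 0.6400.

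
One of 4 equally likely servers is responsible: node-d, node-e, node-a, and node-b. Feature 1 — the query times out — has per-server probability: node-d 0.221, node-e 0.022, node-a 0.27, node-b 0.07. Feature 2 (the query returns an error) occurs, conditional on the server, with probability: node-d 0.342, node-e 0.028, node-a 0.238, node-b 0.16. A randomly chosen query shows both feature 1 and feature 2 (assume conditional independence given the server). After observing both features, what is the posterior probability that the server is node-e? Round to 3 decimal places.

0.004

Since the prior is uniform, the posterior is proportional to the likelihood:
  node-d: 0.221 × 0.342 = 0.075582
  node-e: 0.022 × 0.028 = 0.000616
  node-a: 0.27 × 0.238 = 0.06426
  node-b: 0.07 × 0.16 = 0.0112
Normalizing constant = 0.151658.
P(node-e | evidence) = 0.000616 / 0.151658 ≈ 0.004.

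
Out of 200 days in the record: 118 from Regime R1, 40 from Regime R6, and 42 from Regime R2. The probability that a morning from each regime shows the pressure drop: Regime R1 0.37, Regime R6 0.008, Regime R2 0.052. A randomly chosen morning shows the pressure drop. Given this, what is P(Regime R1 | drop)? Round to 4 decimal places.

By Bayes' rule, posterior ∝ prior × likelihood:
  Regime R1: 0.59 × 0.37 = 0.2183
  Regime R6: 0.2 × 0.008 = 0.0016
  Regime R2: 0.21 × 0.052 = 0.01092
Total = 0.23082.
P(Regime R1 | evidence) = 0.2183 / 0.23082 ≈ 0.9458.

0.9458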